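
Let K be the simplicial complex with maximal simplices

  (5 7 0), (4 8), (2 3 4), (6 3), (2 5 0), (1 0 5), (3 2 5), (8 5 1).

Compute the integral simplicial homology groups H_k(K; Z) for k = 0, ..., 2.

H_0 ≅ Z,  H_1 ≅ Z,  H_2 = 0.

K has 9 vertices, 15 edges, 6 triangles.
rank ∂_0 = 0, rank ∂_1 = 8 ⇒ b_0 = 9 − 0 − 8 = 1; all invariant factors of ∂_1 are 1 so no torsion. So H_0 = Z.
rank ∂_1 = 8, rank ∂_2 = 6 ⇒ b_1 = 15 − 8 − 6 = 1; all invariant factors of ∂_2 are 1 so no torsion. So H_1 = Z.
rank ∂_2 = 6, rank ∂_3 = 0 ⇒ b_2 = 6 − 6 − 0 = 0. So H_2 = 0.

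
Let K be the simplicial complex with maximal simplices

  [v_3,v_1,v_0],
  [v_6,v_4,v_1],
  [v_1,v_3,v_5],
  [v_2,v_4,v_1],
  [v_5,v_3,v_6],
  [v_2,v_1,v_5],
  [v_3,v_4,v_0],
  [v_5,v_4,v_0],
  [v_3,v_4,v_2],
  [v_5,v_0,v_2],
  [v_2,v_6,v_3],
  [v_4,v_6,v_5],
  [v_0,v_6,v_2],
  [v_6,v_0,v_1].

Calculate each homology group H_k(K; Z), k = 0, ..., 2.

Order the vertices as v_0 < v_1 < v_2 < v_3 < v_4 < v_5 < v_6. Listing each simplex with vertices in this order, K has dimension 2 with simplices:

  0-simplices (7): [v_0], [v_1], [v_2], [v_3], [v_4], [v_5], [v_6]
  1-simplices (21): (21 of them)
  2-simplices (14): (14 of them)

giving chain groups C_0 ≅ Z^7, C_1 ≅ Z^21, C_2 ≅ Z^14.

∂_1: C_1 → C_0 is given by ∂[p,q] = [q] − [p]. For instance
  ∂[v_1,v_4] = [v_4] − [v_1].
The 7×21 boundary matrix has rank 6 and Smith normal form diag(1,1,1,1,1,1).

Boundary ∂_2: C_2 → C_1 sends each 2-simplex [p,q,r] to [q,r] − [p,r] + [p,q]. For instance
  ∂[v_0,v_1,v_6] = [v_1,v_6] − [v_0,v_6] + [v_0,v_1],
  ∂[v_0,v_2,v_5] = [v_2,v_5] − [v_0,v_5] + [v_0,v_2].
This gives a 21×14 integer matrix of rank 13; reducing to Smith normal form yields diagonal entries (1,1,1,1,1,1,1,1,1,1,1,1,1).

From H_k ≅ ker(∂_k) / im(∂_{k+1}) we obtain:

  H_0: rank C_0 − rank ∂_1 = 7 − 6 = 1, and the invariant factors of ∂_1 are all 1, so H_0 = Z.
  H_1: rank ker ∂_1 − rank ∂_2 = (21 − 6) − 13 = 2, and the invariant factors of ∂_2 are all 1, so H_1 = Z^2.
  H_2: rank ker ∂_2 − rank ∂_3 = (14 − 13) − 0 = 1, and there is no ∂_3, so H_2 = Z.

(K is a triangulation of the torus T^2.)

H_0 ≅ Z,  H_1 ≅ Z^2,  H_2 ≅ Z.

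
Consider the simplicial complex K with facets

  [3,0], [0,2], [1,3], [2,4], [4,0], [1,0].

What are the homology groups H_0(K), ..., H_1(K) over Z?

H_0 = Z,  H_1 = Z^2.

Take the total order 0 < 1 < 2 < 3 < 4 on the vertex set. Then K (dimension 1) consists of the simplices:

  0-simplices (5): [0], [1], [2], [3], [4]
  1-simplices (6): [0,1], [0,2], [0,3], [0,4], [1,3], [2,4]

Hence C_0 ≅ Z^5, C_1 ≅ Z^6.

∂_1: C_1 → C_0 maps an edge to its endpoints' difference, ∂[p,q] = q − p. For instance
  ∂[0,4] = [4] − [0].
The 5×6 boundary matrix has rank 4 and Smith normal form diag(1,1,1,1).

Computing H_k = (kernel of ∂_k) / (image of ∂_{k+1}):

  H_0: rank C_0 − rank ∂_1 = 5 − 4 = 1, and the invariant factors of ∂_1 are all 1, so H_0 ≅ Z.
  H_1: rank ker ∂_1 − rank ∂_2 = (6 − 4) − 0 = 2, and there is no ∂_2, so H_1 ≅ Z^2.

As a check, the Euler characteristic is 5 − 6 = -1, which agrees with 1 − 2 = -1.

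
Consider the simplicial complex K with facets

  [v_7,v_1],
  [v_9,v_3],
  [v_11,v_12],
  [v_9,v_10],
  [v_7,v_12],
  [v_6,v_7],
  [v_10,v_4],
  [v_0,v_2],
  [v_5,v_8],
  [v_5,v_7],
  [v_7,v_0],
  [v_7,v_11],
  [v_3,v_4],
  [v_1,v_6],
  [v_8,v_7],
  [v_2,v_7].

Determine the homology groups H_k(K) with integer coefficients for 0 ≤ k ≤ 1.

Order the vertices as v_0 < v_1 < v_2 < v_3 < v_4 < v_5 < v_6 < v_7 < v_8 < v_9 < v_10 < v_11 < v_12. Listing each simplex with vertices in this order, K has dimension 1 with simplices:

  0-simplices (13): [v_0], [v_1], [v_2], [v_3], [v_4], [v_5], [v_6], [v_7], [v_8], [v_9], [v_10], [v_11], [v_12]
  1-simplices (16): (16 of them)

giving chain groups C_0 ≅ Z^13, C_1 ≅ Z^16.

The boundary map ∂_1: C_1 → C_0 sends each edge [p,q] (with p < q) to q − p.
The 13×16 boundary matrix has rank 11 and Smith normal form diag(1,1,1,1,1,1,1,1,1,1,1).

Reading off H_k = ker ∂_k / im ∂_{k+1}:

  H_0: rank C_0 − rank ∂_1 = 13 − 11 = 2, and the invariant factors of ∂_1 are all 1, so H_0 ≅ Z^2.
  H_1: rank ker ∂_1 − rank ∂_2 = (16 − 11) − 0 = 5, and there is no ∂_2, so H_1 ≅ Z^5.

As a check, the Euler characteristic is 13 − 16 = -3, which agrees with 2 − 5 = -3.
(K is a triangulation of the disjoint union of the circle S^1 and a wedge of 4 circles.)

H_0 ≅ Z^2,  H_1 ≅ Z^5.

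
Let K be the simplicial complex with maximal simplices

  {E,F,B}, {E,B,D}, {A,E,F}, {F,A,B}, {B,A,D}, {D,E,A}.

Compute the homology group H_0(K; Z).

H_0 ≅ Z.

We work with the vertex ordering A < B < D < E < F. The simplices of K, each written with vertices in increasing order, are:

  0-simplices (5): A, B, D, E, F
  1-simplices (9): AB, AD, AE, AF, BD, BE, BF, DE, EF
  2-simplices (6): ABD, ABF, ADE, AEF, BDE, BEF

so the chain groups are C_0 ≅ Z^5, C_1 ≅ Z^9, C_2 ≅ Z^6.

∂_1: C_1 → C_0 sends each edge [p,q] (with p < q) to q − p.
As a 5×9 matrix over Z this has rank 4, with invariant factors (1,1,1,1).

∂_2: C_2 → C_1 acts by ∂[p,q,r] = [q,r] − [p,r] + [p,q]. For instance
  ∂BEF = EF − BF + BE,
  ∂ABD = BD − AD + AB.
As a 9×6 matrix over Z this has rank 5, with invariant factors (1,1,1,1,1).

Now H_k = ker ∂_k / im ∂_{k+1}, so:

  H_0: rank C_0 − rank ∂_1 = 5 − 4 = 1, and the invariant factors of ∂_1 are all 1, so H_0 = Z.

(K is a triangulation of the 2-sphere S^2.)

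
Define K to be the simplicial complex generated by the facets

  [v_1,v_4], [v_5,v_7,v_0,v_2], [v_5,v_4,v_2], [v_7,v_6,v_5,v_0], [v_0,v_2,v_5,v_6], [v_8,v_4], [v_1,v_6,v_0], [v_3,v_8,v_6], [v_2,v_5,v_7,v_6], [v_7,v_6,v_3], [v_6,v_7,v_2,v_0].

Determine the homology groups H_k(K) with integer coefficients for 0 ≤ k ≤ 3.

Take the total order v_0 < v_1 < v_2 < v_3 < v_4 < v_5 < v_6 < v_7 < v_8 on the vertex set. Then K (dimension 3) consists of the simplices:

  0-simplices (9): [v_0], [v_1], [v_2], [v_3], [v_4], [v_5], [v_6], [v_7], [v_8]
  1-simplices (20): (20 of them)
  2-simplices (14): (14 of them)
  3-simplices (5): [v_0,v_2,v_5,v_6], [v_0,v_2,v_5,v_7], [v_0,v_2,v_6,v_7], [v_0,v_5,v_6,v_7], [v_2,v_5,v_6,v_7]

so the chain groups are C_0 ≅ Z^9, C_1 ≅ Z^20, C_2 ≅ Z^14, C_3 ≅ Z^5.

The boundary map ∂_1: C_1 → C_0 sends each edge [p,q] (with p < q) to q − p. For instance
  ∂[v_1,v_4] = [v_4] − [v_1].
The resulting 9×20 matrix has rank 8, and its Smith normal form has invariant factors (1,1,1,1,1,1,1,1).

Boundary ∂_2: C_2 → C_1 acts by ∂[p,q,r] = [q,r] − [p,r] + [p,q]. For instance
  ∂[v_0,v_6,v_7] = [v_6,v_7] − [v_0,v_7] + [v_0,v_6],
  ∂[v_3,v_6,v_7] = [v_6,v_7] − [v_3,v_7] + [v_3,v_6].
The resulting 20×14 matrix has rank 10, and its Smith normal form has invariant factors (1,1,1,1,1,1,1,1,1,1).

The boundary map ∂_3: C_3 → C_2 sends each 3-simplex σ to the alternating sum Σ_i (−1)^i (σ with its i-th vertex removed). For instance
  ∂[v_0,v_2,v_5,v_6] = [v_2,v_5,v_6] − [v_0,v_5,v_6] + [v_0,v_2,v_6] − [v_0,v_2,v_5],
  ∂[v_0,v_2,v_5,v_7] = [v_2,v_5,v_7] − [v_0,v_5,v_7] + [v_0,v_2,v_7] − [v_0,v_2,v_5].
The resulting 14×5 matrix has rank 4, and its Smith normal form has invariant factors (1,1,1,1).

Computing H_k = (kernel of ∂_k) / (image of ∂_{k+1}):

  H_0: rank C_0 − rank ∂_1 = 9 − 8 = 1, and the invariant factors of ∂_1 are all 1, so H_0 = Z.
  H_1: rank ker ∂_1 − rank ∂_2 = (20 − 8) − 10 = 2, and the invariant factors of ∂_2 are all 1, so H_1 = Z^2.
  H_2: rank ker ∂_2 − rank ∂_3 = (14 − 10) − 4 = 0, and the invariant factors of ∂_3 are all 1, so H_2 = 0.
  H_3: rank ker ∂_3 − rank ∂_4 = (5 − 4) − 0 = 1, and there is no ∂_4, so H_3 = Z.

H_0 ≅ Z,  H_1 ≅ Z^2,  H_2 = 0,  H_3 ≅ Z.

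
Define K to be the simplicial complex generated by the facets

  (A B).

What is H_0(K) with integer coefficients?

H_0 ≅ Z.

Order the vertices as A < B. Listing each simplex with vertices in this order, K has dimension 1 with simplices:

  0-simplices (2): A, B
  1-simplices (1): AB

giving chain groups C_0 ≅ Z^2, C_1 ≅ Z^1.

The boundary map ∂_1: C_1 → C_0 is given by ∂[p,q] = [q] − [p]. For instance
  ∂AB = B − A.
The resulting 2×1 matrix has rank 1, and its Smith normal form has invariant factors (1).

Now H_k = ker ∂_k / im ∂_{k+1}, so:

  H_0: rank C_0 − rank ∂_1 = 2 − 1 = 1, and the invariant factors of ∂_1 are all 1, so H_0 ≅ Z.

(K is a triangulation of the 1-simplex.)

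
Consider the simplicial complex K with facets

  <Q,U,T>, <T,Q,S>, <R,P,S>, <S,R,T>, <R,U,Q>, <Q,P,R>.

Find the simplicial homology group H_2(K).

Take the total order P < Q < R < S < T < U on the vertex set. Then K (dimension 2) consists of the simplices:

  0-simplices (6): P, Q, R, S, T, U
  1-simplices (12): PQ, PR, PS, QR, QS, QT, QU, RS, RT, RU, ST, TU
  2-simplices (6): PQR, PRS, QRU, QST, QTU, RST

Hence C_0 ≅ Z^6, C_1 ≅ Z^12, C_2 ≅ Z^6.

∂_1: C_1 → C_0 maps an edge to its endpoints' difference, ∂[p,q] = q − p. For instance
  ∂PQ = Q − P.
This gives a 6×12 integer matrix of rank 5; reducing to Smith normal form yields diagonal entries (1,1,1,1,1).

Boundary ∂_2: C_2 → C_1 sends each 2-simplex [p,q,r] to [q,r] − [p,r] + [p,q]. For instance
  ∂QTU = TU − QU + QT,
  ∂PQR = QR − PR + PQ.
This gives a 12×6 integer matrix of rank 6; reducing to Smith normal form yields diagonal entries (1,1,1,1,1,1).

Now H_k = ker ∂_k / im ∂_{k+1}, so:

  H_2: rank ker ∂_2 − rank ∂_3 = (6 − 6) − 0 = 0, and there is no ∂_3, so H_2 ≅ 0.

H_2 ≅ 0.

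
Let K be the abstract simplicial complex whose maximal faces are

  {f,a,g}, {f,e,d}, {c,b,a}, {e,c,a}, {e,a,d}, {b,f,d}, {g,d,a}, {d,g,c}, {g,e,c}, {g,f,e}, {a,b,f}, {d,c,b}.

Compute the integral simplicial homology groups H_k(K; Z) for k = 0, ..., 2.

H_0 = Z,  H_1 = Z/2Z,  H_2 = 0.

Fix the vertex order a < b < c < d < e < f < g and write every simplex with vertices in increasing order. Then dim K = 2 and the simplices of K are:

  0-simplices (7): a, b, c, d, e, f, g
  1-simplices (18): ab, ac, ad, ae, af, ag, bc, bd, bf, cd, ce, cg, de, df, dg, ef, eg, fg
  2-simplices (12): abc, abf, ace, ade, adg, afg, bcd, bdf, cdg, ceg, def, efg

Hence C_0 ≅ Z^7, C_1 ≅ Z^18, C_2 ≅ Z^12.

∂_1: C_1 → C_0 sends each edge [p,q] (with p < q) to q − p. For instance
  ∂ag = g − a.
The resulting 7×18 matrix has rank 6, and its Smith normal form has invariant factors (1,1,1,1,1,1).

Boundary ∂_2: C_2 → C_1 sends each 2-simplex [p,q,r] to [q,r] − [p,r] + [p,q]. For instance
  ∂bcd = cd − bd + bc,
  ∂afg = fg − ag + af.
As a 18×12 matrix over Z this has rank 12, with invariant factors (1,1,1,1,1,1,1,1,1,1,1,2).

From H_k ≅ ker(∂_k) / im(∂_{k+1}) we obtain:

  H_0: rank C_0 − rank ∂_1 = 7 − 6 = 1, and the invariant factors of ∂_1 are all 1, so H_0 ≅ Z.
  H_1: rank ker ∂_1 − rank ∂_2 = (18 − 6) − 12 = 0, and ∂_2 has invariant factor 2 > 1, so H_1 ≅ Z/2Z.
  H_2: rank ker ∂_2 − rank ∂_3 = (12 − 12) − 0 = 0, and there is no ∂_3, so H_2 ≅ 0.

As a check, the Euler characteristic is 7 − 18 + 12 = 1, which agrees with 1 − 0 + 0 = 1.
(K is a triangulation of the real projective plane RP^2.)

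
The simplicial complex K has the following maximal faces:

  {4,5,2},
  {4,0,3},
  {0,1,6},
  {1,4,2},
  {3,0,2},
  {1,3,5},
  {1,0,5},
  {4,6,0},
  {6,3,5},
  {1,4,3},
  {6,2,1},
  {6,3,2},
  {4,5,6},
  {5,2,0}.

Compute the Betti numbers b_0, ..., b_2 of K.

b_0 = 1, b_1 = 2, b_2 = 1.

We work with the vertex ordering 0 < 1 < 2 < 3 < 4 < 5 < 6. The simplices of K, each written with vertices in increasing order, are:

  0-simplices (7): [0], [1], [2], [3], [4], [5], [6]
  1-simplices (21): [0,1], [0,2], [0,3], [0,4], [0,5], [0,6], [1,2], [1,3], [1,4], [1,5], [1,6], [2,3], [2,4], [2,5], [2,6], [3,4], [3,5], [3,6], [4,5], [4,6], [5,6]
  2-simplices (14): [0,1,5], [0,1,6], [0,2,3], [0,2,5], [0,3,4], [0,4,6], [1,2,4], [1,2,6], [1,3,4], [1,3,5], [2,3,6], [2,4,5], [3,5,6], [4,5,6]

Hence C_0 ≅ Z^7, C_1 ≅ Z^21, C_2 ≅ Z^14.

∂_1: C_1 → C_0 sends each edge [p,q] (with p < q) to q − p. For instance
  ∂[3,4] = [4] − [3].
As a 7×21 matrix over Z this has rank 6, with invariant factors (1,1,1,1,1,1).

Boundary ∂_2: C_2 → C_1 maps a triangle to the signed sum of its edges. For instance
  ∂[0,2,3] = [2,3] − [0,3] + [0,2],
  ∂[1,3,4] = [3,4] − [1,4] + [1,3].
The 21×14 boundary matrix has rank 13 and Smith normal form diag(1,1,1,1,1,1,1,1,1,1,1,1,1).

From H_k ≅ ker(∂_k) / im(∂_{k+1}) we obtain:

  H_0: rank C_0 − rank ∂_1 = 7 − 6 = 1, and the invariant factors of ∂_1 are all 1, so H_0 = Z.
  H_1: rank ker ∂_1 − rank ∂_2 = (21 − 6) − 13 = 2, and the invariant factors of ∂_2 are all 1, so H_1 = Z^2.
  H_2: rank ker ∂_2 − rank ∂_3 = (14 − 13) − 0 = 1, and there is no ∂_3, so H_2 = Z.

Hence the Betti numbers are b_0 = 1, b_1 = 2, b_2 = 1.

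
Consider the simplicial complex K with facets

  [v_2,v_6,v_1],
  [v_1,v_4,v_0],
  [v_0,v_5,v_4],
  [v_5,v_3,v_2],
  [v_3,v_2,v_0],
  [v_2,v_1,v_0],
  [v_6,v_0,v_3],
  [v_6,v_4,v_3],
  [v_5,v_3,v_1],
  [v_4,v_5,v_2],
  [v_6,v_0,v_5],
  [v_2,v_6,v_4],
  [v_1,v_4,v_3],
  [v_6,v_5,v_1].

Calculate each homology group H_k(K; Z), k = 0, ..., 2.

K has 7 vertices, 21 edges, 14 triangles.
rank ∂_0 = 0, rank ∂_1 = 6 ⇒ b_0 = 7 − 0 − 6 = 1; all invariant factors of ∂_1 are 1 so no torsion. So H_0 = Z.
rank ∂_1 = 6, rank ∂_2 = 13 ⇒ b_1 = 21 − 6 − 13 = 2; all invariant factors of ∂_2 are 1 so no torsion. So H_1 = Z^2.
rank ∂_2 = 13, rank ∂_3 = 0 ⇒ b_2 = 14 − 13 − 0 = 1. So H_2 = Z.

H_0 = Z,  H_1 = Z^2,  H_2 = Z.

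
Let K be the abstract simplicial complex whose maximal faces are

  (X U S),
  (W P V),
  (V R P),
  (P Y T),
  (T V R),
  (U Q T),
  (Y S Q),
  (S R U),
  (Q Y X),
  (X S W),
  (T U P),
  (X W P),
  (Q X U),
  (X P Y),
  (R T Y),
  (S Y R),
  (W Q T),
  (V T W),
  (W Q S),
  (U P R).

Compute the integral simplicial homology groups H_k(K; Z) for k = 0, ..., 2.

H_0 = Z,  H_1 = Z ⊕ Z/2Z,  H_2 = 0.

We work with the vertex ordering P < Q < R < S < T < U < V < W < X < Y. The simplices of K, each written with vertices in increasing order, are:

  0-simplices (10): P, Q, R, S, T, U, V, W, X, Y
  1-simplices (30): PR, PT, PU, PV, PW, PX, PY, QS, QT, QU, QW, QX, QY, RS, RT, RU, RV, RY, SU, SW, SX, SY, TU, TV, TW, TY, UX, VW, WX, XY
  2-simplices (20): PRU, PRV, PTU, PTY, PVW, PWX, PXY, QSW, QSY, QTU, QTW, QUX, QXY, RSU, RSY, RTV, RTY, SUX, SWX, TVW

Hence C_0 ≅ Z^10, C_1 ≅ Z^30, C_2 ≅ Z^20.

∂_1: C_1 → C_0 is given by ∂[p,q] = [q] − [p].
The resulting 10×30 matrix has rank 9, and its Smith normal form has invariant factors (1,1,1,1,1,1,1,1,1).

Boundary ∂_2: C_2 → C_1 acts by ∂[p,q,r] = [q,r] − [p,r] + [p,q]. For instance
  ∂QSW = SW − QW + QS,
  ∂RTY = TY − RY + RT.
As a 30×20 matrix over Z this has rank 20, with invariant factors (1,1,1,1,1,1,1,1,1,1,1,1,1,1,1,1,1,1,1,2).

Now H_k = ker ∂_k / im ∂_{k+1}, so:

  H_0: rank C_0 − rank ∂_1 = 10 − 9 = 1, and the invariant factors of ∂_1 are all 1, so H_0 ≅ Z.
  H_1: rank ker ∂_1 − rank ∂_2 = (30 − 9) − 20 = 1, and ∂_2 has invariant factor 2 > 1, so H_1 ≅ Z ⊕ Z/2Z.
  H_2: rank ker ∂_2 − rank ∂_3 = (20 − 20) − 0 = 0, and there is no ∂_3, so H_2 ≅ 0.

As a check, the Euler characteristic is 10 − 30 + 20 = 0, which agrees with 1 − 1 + 0 = 0.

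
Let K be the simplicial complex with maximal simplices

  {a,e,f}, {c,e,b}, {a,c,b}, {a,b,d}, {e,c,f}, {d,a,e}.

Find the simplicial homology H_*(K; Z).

H_0 = Z,  H_1 = Z,  H_2 = 0.

We work with the vertex ordering a < b < c < d < e < f. The simplices of K, each written with vertices in increasing order, are:

  0-simplices (6): a, b, c, d, e, f
  1-simplices (12): ab, ac, ad, ae, af, bc, bd, be, ce, cf, de, ef
  2-simplices (6): abc, abd, ade, aef, bce, cef

so the chain groups are C_0 ≅ Z^6, C_1 ≅ Z^12, C_2 ≅ Z^6.

The boundary map ∂_1: C_1 → C_0 sends each edge [p,q] (with p < q) to q − p.
The resulting 6×12 matrix has rank 5, and its Smith normal form has invariant factors (1,1,1,1,1).

The boundary map ∂_2: C_2 → C_1 sends each 2-simplex [p,q,r] to [q,r] − [p,r] + [p,q]. For instance
  ∂aef = ef − af + ae,
  ∂bce = ce − be + bc.
The 12×6 boundary matrix has rank 6 and Smith normal form diag(1,1,1,1,1,1).

Reading off H_k = ker ∂_k / im ∂_{k+1}:

  H_0: rank C_0 − rank ∂_1 = 6 − 5 = 1, and the invariant factors of ∂_1 are all 1, so H_0 = Z.
  H_1: rank ker ∂_1 − rank ∂_2 = (12 − 5) − 6 = 1, and the invariant factors of ∂_2 are all 1, so H_1 = Z.
  H_2: rank ker ∂_2 − rank ∂_3 = (6 − 6) − 0 = 0, and there is no ∂_3, so H_2 = 0.

As a check, the Euler characteristic is 6 − 12 + 6 = 0, which agrees with 1 − 1 + 0 = 0.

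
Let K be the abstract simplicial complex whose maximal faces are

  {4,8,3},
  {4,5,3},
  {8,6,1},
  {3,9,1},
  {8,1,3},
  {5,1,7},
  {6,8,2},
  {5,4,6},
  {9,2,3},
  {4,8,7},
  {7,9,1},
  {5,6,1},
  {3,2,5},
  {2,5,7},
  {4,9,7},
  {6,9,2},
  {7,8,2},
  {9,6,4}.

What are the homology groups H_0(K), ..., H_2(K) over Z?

We work with the vertex ordering 1 < 2 < 3 < 4 < 5 < 6 < 7 < 8 < 9. The simplices of K, each written with vertices in increasing order, are:

  0-simplices (9): [1], [2], [3], [4], [5], [6], [7], [8], [9]
  1-simplices (27): (27 of them)
  2-simplices (18): [1,3,8], [1,3,9], [1,5,6], [1,5,7], [1,6,8], [1,7,9], [2,3,5], [2,3,9], [2,5,7], [2,6,8], [2,6,9], [2,7,8], [3,4,5], [3,4,8], [4,5,6], [4,6,9], [4,7,8], [4,7,9]

Hence C_0 ≅ Z^9, C_1 ≅ Z^27, C_2 ≅ Z^18.

The boundary map ∂_1: C_1 → C_0 maps an edge to its endpoints' difference, ∂[p,q] = q − p.
The resulting 9×27 matrix has rank 8, and its Smith normal form has invariant factors (1,1,1,1,1,1,1,1).

The boundary map ∂_2: C_2 → C_1 maps a triangle to the signed sum of its edges. For instance
  ∂[4,5,6] = [5,6] − [4,6] + [4,5],
  ∂[3,4,5] = [4,5] − [3,5] + [3,4].
As a 27×18 matrix over Z this has rank 17, with invariant factors (1,1,1,1,1,1,1,1,1,1,1,1,1,1,1,1,1).

Now H_k = ker ∂_k / im ∂_{k+1}, so:

  H_0: rank C_0 − rank ∂_1 = 9 − 8 = 1, and the invariant factors of ∂_1 are all 1, so H_0 = Z.
  H_1: rank ker ∂_1 − rank ∂_2 = (27 − 8) − 17 = 2, and the invariant factors of ∂_2 are all 1, so H_1 = Z^2.
  H_2: rank ker ∂_2 − rank ∂_3 = (18 − 17) − 0 = 1, and there is no ∂_3, so H_2 = Z.

(K is a triangulation of the torus T^2.)

H_0 = Z,  H_1 = Z^2,  H_2 = Z.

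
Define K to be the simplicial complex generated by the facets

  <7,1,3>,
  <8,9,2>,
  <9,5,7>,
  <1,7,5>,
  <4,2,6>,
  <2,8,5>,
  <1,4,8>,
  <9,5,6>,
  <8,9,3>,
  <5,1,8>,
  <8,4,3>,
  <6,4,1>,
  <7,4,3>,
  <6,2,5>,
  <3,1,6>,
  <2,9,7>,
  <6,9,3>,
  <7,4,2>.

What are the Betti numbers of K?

b_0 = 1, b_1 = 1, b_2 = 0.

Order the vertices as 1 < 2 < 3 < 4 < 5 < 6 < 7 < 8 < 9. Listing each simplex with vertices in this order, K has dimension 2 with simplices:

  0-simplices (9): [1], [2], [3], [4], [5], [6], [7], [8], [9]
  1-simplices (27): (27 of them)
  2-simplices (18): [1,3,6], [1,3,7], [1,4,6], [1,4,8], [1,5,7], [1,5,8], [2,4,6], [2,4,7], [2,5,6], [2,5,8], [2,7,9], [2,8,9], [3,4,7], [3,4,8], [3,6,9], [3,8,9], [5,6,9], [5,7,9]

Hence C_0 ≅ Z^9, C_1 ≅ Z^27, C_2 ≅ Z^18.

The boundary map ∂_1: C_1 → C_0 sends each edge [p,q] (with p < q) to q − p. For instance
  ∂[2,5] = [5] − [2].
The resulting 9×27 matrix has rank 8, and its Smith normal form has invariant factors (1,1,1,1,1,1,1,1).

The boundary map ∂_2: C_2 → C_1 acts by ∂[p,q,r] = [q,r] − [p,r] + [p,q]. For instance
  ∂[1,5,8] = [5,8] − [1,8] + [1,5],
  ∂[2,7,9] = [7,9] − [2,9] + [2,7].
As a 27×18 matrix over Z this has rank 18, with invariant factors (1,1,1,1,1,1,1,1,1,1,1,1,1,1,1,1,1,2).

From H_k ≅ ker(∂_k) / im(∂_{k+1}) we obtain:

  H_0: rank C_0 − rank ∂_1 = 9 − 8 = 1, and the invariant factors of ∂_1 are all 1, so H_0 = Z.
  H_1: rank ker ∂_1 − rank ∂_2 = (27 − 8) − 18 = 1, and ∂_2 has invariant factor 2 > 1, so H_1 = Z ⊕ Z/2.
  H_2: rank ker ∂_2 − rank ∂_3 = (18 − 18) − 0 = 0, and there is no ∂_3, so H_2 = 0.

Hence the Betti numbers are b_0 = 1, b_1 = 1, b_2 = 0.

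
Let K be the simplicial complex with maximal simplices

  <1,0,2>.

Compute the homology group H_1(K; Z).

H_1 ≅ 0.

We work with the vertex ordering 0 < 1 < 2. The simplices of K, each written with vertices in increasing order, are:

  0-simplices (3): [0], [1], [2]
  1-simplices (3): [0,1], [0,2], [1,2]
  2-simplices (1): [0,1,2]

giving chain groups C_0 ≅ Z^3, C_1 ≅ Z^3, C_2 ≅ Z^1.

Boundary ∂_1: C_1 → C_0 maps an edge to its endpoints' difference, ∂[p,q] = q − p.
As a 3×3 matrix over Z this has rank 2, with invariant factors (1,1).

Boundary ∂_2: C_2 → C_1 acts by ∂[p,q,r] = [q,r] − [p,r] + [p,q]. For instance
  ∂[0,1,2] = [1,2] − [0,2] + [0,1].
As a 3×1 matrix over Z this has rank 1, with invariant factors (1).

Now H_k = ker ∂_k / im ∂_{k+1}, so:

  H_1: rank ker ∂_1 − rank ∂_2 = (3 − 2) − 1 = 0, and the invariant factors of ∂_2 are all 1, so H_1 ≅ 0.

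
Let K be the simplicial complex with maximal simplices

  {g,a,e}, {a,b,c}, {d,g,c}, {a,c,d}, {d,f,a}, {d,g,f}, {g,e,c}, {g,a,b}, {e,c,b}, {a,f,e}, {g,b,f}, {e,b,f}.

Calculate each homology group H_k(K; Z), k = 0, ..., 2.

We work with the vertex ordering a < b < c < d < e < f < g. The simplices of K, each written with vertices in increasing order, are:

  0-simplices (7): a, b, c, d, e, f, g
  1-simplices (18): ab, ac, ad, ae, af, ag, bc, be, bf, bg, cd, ce, cg, df, dg, ef, eg, fg
  2-simplices (12): abc, abg, acd, adf, aef, aeg, bce, bef, bfg, cdg, ceg, dfg

so the chain groups are C_0 ≅ Z^7, C_1 ≅ Z^18, C_2 ≅ Z^12.

Boundary ∂_1: C_1 → C_0 maps an edge to its endpoints' difference, ∂[p,q] = q − p.
The resulting 7×18 matrix has rank 6, and its Smith normal form has invariant factors (1,1,1,1,1,1).

The boundary map ∂_2: C_2 → C_1 maps a triangle to the signed sum of its edges. For instance
  ∂acd = cd − ad + ac,
  ∂bfg = fg − bg + bf.
As a 18×12 matrix over Z this has rank 12, with invariant factors (1,1,1,1,1,1,1,1,1,1,1,2).

Now H_k = ker ∂_k / im ∂_{k+1}, so:

  H_0: rank C_0 − rank ∂_1 = 7 − 6 = 1, and the invariant factors of ∂_1 are all 1, so H_0 ≅ Z.
  H_1: rank ker ∂_1 − rank ∂_2 = (18 − 6) − 12 = 0, and ∂_2 has invariant factor 2 > 1, so H_1 ≅ Z/2.
  H_2: rank ker ∂_2 − rank ∂_3 = (12 − 12) − 0 = 0, and there is no ∂_3, so H_2 ≅ 0.

H_0 ≅ Z,  H_1 ≅ Z/2,  H_2 = 0.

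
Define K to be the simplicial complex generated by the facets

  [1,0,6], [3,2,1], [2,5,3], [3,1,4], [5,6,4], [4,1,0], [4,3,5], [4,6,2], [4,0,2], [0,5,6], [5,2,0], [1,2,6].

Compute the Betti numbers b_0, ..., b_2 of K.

b_0 = 1, b_1 = 0, b_2 = 0.

K has 7 vertices, 18 edges, 12 triangles.
rank ∂_0 = 0, rank ∂_1 = 6 ⇒ b_0 = 7 − 0 − 6 = 1; all invariant factors of ∂_1 are 1 so no torsion. So H_0 = Z.
rank ∂_1 = 6, rank ∂_2 = 12 ⇒ b_1 = 18 − 6 − 12 = 0; ∂_2 has invariant factor(s) [2] giving torsion. So H_1 = Z/2.
rank ∂_2 = 12, rank ∂_3 = 0 ⇒ b_2 = 12 − 12 − 0 = 0. So H_2 = 0.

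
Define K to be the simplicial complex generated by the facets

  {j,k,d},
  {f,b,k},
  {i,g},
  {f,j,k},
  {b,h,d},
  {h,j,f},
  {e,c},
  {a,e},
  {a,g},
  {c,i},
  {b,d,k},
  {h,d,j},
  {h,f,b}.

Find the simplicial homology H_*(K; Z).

Fix the vertex order a < b < c < d < e < f < g < h < i < j < k and write every simplex with vertices in increasing order. Then dim K = 2 and the simplices of K are:

  0-simplices (11): a, b, c, d, e, f, g, h, i, j, k
  1-simplices (17): ae, ag, bd, bf, bh, bk, ce, ci, dh, dj, dk, fh, fj, fk, gi, hj, jk
  2-simplices (8): bdh, bdk, bfh, bfk, dhj, djk, fhj, fjk

so the chain groups are C_0 ≅ Z^11, C_1 ≅ Z^17, C_2 ≅ Z^8.

∂_1: C_1 → C_0 sends each edge [p,q] (with p < q) to q − p. For instance
  ∂gi = i − g.
As a 11×17 matrix over Z this has rank 9, with invariant factors (1,1,1,1,1,1,1,1,1).

Boundary ∂_2: C_2 → C_1 acts by ∂[p,q,r] = [q,r] − [p,r] + [p,q]. For instance
  ∂dhj = hj − dj + dh,
  ∂fjk = jk − fk + fj.
The 17×8 boundary matrix has rank 7 and Smith normal form diag(1,1,1,1,1,1,1).

From H_k ≅ ker(∂_k) / im(∂_{k+1}) we obtain:

  H_0: rank C_0 − rank ∂_1 = 11 − 9 = 2, and the invariant factors of ∂_1 are all 1, so H_0 ≅ Z^2.
  H_1: rank ker ∂_1 − rank ∂_2 = (17 − 9) − 7 = 1, and the invariant factors of ∂_2 are all 1, so H_1 ≅ Z.
  H_2: rank ker ∂_2 − rank ∂_3 = (8 − 7) − 0 = 1, and there is no ∂_3, so H_2 ≅ Z.

As a check, the Euler characteristic is 11 − 17 + 8 = 2, which agrees with 2 − 1 + 1 = 2.

H_0 = Z^2,  H_1 = Z,  H_2 = Z.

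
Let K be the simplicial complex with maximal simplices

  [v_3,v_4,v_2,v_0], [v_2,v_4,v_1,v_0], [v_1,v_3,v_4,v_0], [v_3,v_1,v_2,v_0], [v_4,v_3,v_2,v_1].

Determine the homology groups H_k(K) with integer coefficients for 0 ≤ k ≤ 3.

H_0 ≅ Z,  H_1 = 0,  H_2 = 0,  H_3 ≅ Z.

K has 5 vertices, 10 edges, 10 triangles, 5 3-simplices.
rank ∂_0 = 0, rank ∂_1 = 4 ⇒ b_0 = 5 − 0 − 4 = 1; all invariant factors of ∂_1 are 1 so no torsion. So H_0 = Z.
rank ∂_1 = 4, rank ∂_2 = 6 ⇒ b_1 = 10 − 4 − 6 = 0; all invariant factors of ∂_2 are 1 so no torsion. So H_1 = 0.
rank ∂_2 = 6, rank ∂_3 = 4 ⇒ b_2 = 10 − 6 − 4 = 0; all invariant factors of ∂_3 are 1 so no torsion. So H_2 = 0.
rank ∂_3 = 4, rank ∂_4 = 0 ⇒ b_3 = 5 − 4 − 0 = 1. So H_3 = Z.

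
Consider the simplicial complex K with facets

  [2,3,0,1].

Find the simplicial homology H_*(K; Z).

H_0 = Z,  H_1 = 0,  H_2 = 0,  H_3 = 0.

Fix the vertex order 0 < 1 < 2 < 3 and write every simplex with vertices in increasing order. Then dim K = 3 and the simplices of K are:

  0-simplices (4): [0], [1], [2], [3]
  1-simplices (6): [0,1], [0,2], [0,3], [1,2], [1,3], [2,3]
  2-simplices (4): [0,1,2], [0,1,3], [0,2,3], [1,2,3]
  3-simplices (1): [0,1,2,3]

so the chain groups are C_0 ≅ Z^4, C_1 ≅ Z^6, C_2 ≅ Z^4, C_3 ≅ Z^1.

The boundary map ∂_1: C_1 → C_0 sends each edge [p,q] (with p < q) to q − p. For instance
  ∂[1,2] = [2] − [1].
The resulting 4×6 matrix has rank 3, and its Smith normal form has invariant factors (1,1,1).

The boundary map ∂_2: C_2 → C_1 maps a triangle to the signed sum of its edges. For instance
  ∂[1,2,3] = [2,3] − [1,3] + [1,2],
  ∂[0,1,2] = [1,2] − [0,2] + [0,1].
This gives a 6×4 integer matrix of rank 3; reducing to Smith normal form yields diagonal entries (1,1,1).

∂_3: C_3 → C_2 sends each 3-simplex σ to the alternating sum Σ_i (−1)^i (σ with its i-th vertex removed). For instance
  ∂[0,1,2,3] = [1,2,3] − [0,2,3] + [0,1,3] − [0,1,2].
The 4×1 boundary matrix has rank 1 and Smith normal form diag(1).

Now H_k = ker ∂_k / im ∂_{k+1}, so:

  H_0: rank C_0 − rank ∂_1 = 4 − 3 = 1, and the invariant factors of ∂_1 are all 1, so H_0 ≅ Z.
  H_1: rank ker ∂_1 − rank ∂_2 = (6 − 3) − 3 = 0, and the invariant factors of ∂_2 are all 1, so H_1 ≅ 0.
  H_2: rank ker ∂_2 − rank ∂_3 = (4 − 3) − 1 = 0, and the invariant factors of ∂_3 are all 1, so H_2 ≅ 0.
  H_3: rank ker ∂_3 − rank ∂_4 = (1 − 1) − 0 = 0, and there is no ∂_4, so H_3 ≅ 0.

(K is a triangulation of the 3-simplex.)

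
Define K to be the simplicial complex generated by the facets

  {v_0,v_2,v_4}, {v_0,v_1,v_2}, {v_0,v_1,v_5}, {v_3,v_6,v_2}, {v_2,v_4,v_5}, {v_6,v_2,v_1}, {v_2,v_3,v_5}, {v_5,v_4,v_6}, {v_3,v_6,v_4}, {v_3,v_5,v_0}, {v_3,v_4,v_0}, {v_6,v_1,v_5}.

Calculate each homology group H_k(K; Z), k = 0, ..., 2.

Fix the vertex order v_0 < v_1 < v_2 < v_3 < v_4 < v_5 < v_6 and write every simplex with vertices in increasing order. Then dim K = 2 and the simplices of K are:

  0-simplices (7): [v_0], [v_1], [v_2], [v_3], [v_4], [v_5], [v_6]
  1-simplices (18): (18 of them)
  2-simplices (12): (12 of them)

Hence C_0 ≅ Z^7, C_1 ≅ Z^18, C_2 ≅ Z^12.

Boundary ∂_1: C_1 → C_0 maps an edge to its endpoints' difference, ∂[p,q] = q − p. For instance
  ∂[v_2,v_4] = [v_4] − [v_2].
The 7×18 boundary matrix has rank 6 and Smith normal form diag(1,1,1,1,1,1).

∂_2: C_2 → C_1 sends each 2-simplex [p,q,r] to [q,r] − [p,r] + [p,q]. For instance
  ∂[v_0,v_3,v_4] = [v_3,v_4] − [v_0,v_4] + [v_0,v_3],
  ∂[v_0,v_1,v_2] = [v_1,v_2] − [v_0,v_2] + [v_0,v_1].
The 18×12 boundary matrix has rank 12 and Smith normal form diag(1,1,1,1,1,1,1,1,1,1,1,2).

Computing H_k = (kernel of ∂_k) / (image of ∂_{k+1}):

  H_0: rank C_0 − rank ∂_1 = 7 − 6 = 1, and the invariant factors of ∂_1 are all 1, so H_0 ≅ Z.
  H_1: rank ker ∂_1 − rank ∂_2 = (18 − 6) − 12 = 0, and ∂_2 has invariant factor 2 > 1, so H_1 ≅ Z_2.
  H_2: rank ker ∂_2 − rank ∂_3 = (12 − 12) − 0 = 0, and there is no ∂_3, so H_2 ≅ 0.

As a check, the Euler characteristic is 7 − 18 + 12 = 1, which agrees with 1 − 0 + 0 = 1.

H_0 ≅ Z,  H_1 ≅ Z_2,  H_2 = 0.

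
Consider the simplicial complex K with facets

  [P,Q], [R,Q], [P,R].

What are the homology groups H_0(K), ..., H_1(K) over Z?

Fix the vertex order P < Q < R and write every simplex with vertices in increasing order. Then dim K = 1 and the simplices of K are:

  0-simplices (3): P, Q, R
  1-simplices (3): PQ, PR, QR

so the chain groups are C_0 ≅ Z^3, C_1 ≅ Z^3.

The boundary map ∂_1: C_1 → C_0 is given by ∂[p,q] = [q] − [p]. For instance
  ∂PR = R − P.
The 3×3 boundary matrix has rank 2 and Smith normal form diag(1,1).

From H_k ≅ ker(∂_k) / im(∂_{k+1}) we obtain:

  H_0: rank C_0 − rank ∂_1 = 3 − 2 = 1, and the invariant factors of ∂_1 are all 1, so H_0 ≅ Z.
  H_1: rank ker ∂_1 − rank ∂_2 = (3 − 2) − 0 = 1, and there is no ∂_2, so H_1 ≅ Z.

H_0 = Z,  H_1 = Z.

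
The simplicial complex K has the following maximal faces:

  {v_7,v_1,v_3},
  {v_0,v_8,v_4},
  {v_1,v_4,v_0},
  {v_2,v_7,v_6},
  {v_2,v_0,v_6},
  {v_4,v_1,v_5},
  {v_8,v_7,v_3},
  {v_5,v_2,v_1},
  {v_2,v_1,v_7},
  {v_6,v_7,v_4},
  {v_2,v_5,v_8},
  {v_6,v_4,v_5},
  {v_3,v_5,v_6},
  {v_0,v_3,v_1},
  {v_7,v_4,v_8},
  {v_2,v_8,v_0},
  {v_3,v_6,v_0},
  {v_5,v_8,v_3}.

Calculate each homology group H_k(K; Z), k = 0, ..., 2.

We work with the vertex ordering v_0 < v_1 < v_2 < v_3 < v_4 < v_5 < v_6 < v_7 < v_8. The simplices of K, each written with vertices in increasing order, are:

  0-simplices (9): [v_0], [v_1], [v_2], [v_3], [v_4], [v_5], [v_6], [v_7], [v_8]
  1-simplices (27): (27 of them)
  2-simplices (18): (18 of them)

giving chain groups C_0 ≅ Z^9, C_1 ≅ Z^27, C_2 ≅ Z^18.

Boundary ∂_1: C_1 → C_0 sends each edge [p,q] (with p < q) to q − p. For instance
  ∂[v_4,v_7] = [v_7] − [v_4].
The 9×27 boundary matrix has rank 8 and Smith normal form diag(1,1,1,1,1,1,1,1).

Boundary ∂_2: C_2 → C_1 sends each 2-simplex [p,q,r] to [q,r] − [p,r] + [p,q]. For instance
  ∂[v_1,v_3,v_7] = [v_3,v_7] − [v_1,v_7] + [v_1,v_3],
  ∂[v_4,v_5,v_6] = [v_5,v_6] − [v_4,v_6] + [v_4,v_5].
The resulting 27×18 matrix has rank 17, and its Smith normal form has invariant factors (1,1,1,1,1,1,1,1,1,1,1,1,1,1,1,1,1).

Reading off H_k = ker ∂_k / im ∂_{k+1}:

  H_0: rank C_0 − rank ∂_1 = 9 − 8 = 1, and the invariant factors of ∂_1 are all 1, so H_0 ≅ Z.
  H_1: rank ker ∂_1 − rank ∂_2 = (27 − 8) − 17 = 2, and the invariant factors of ∂_2 are all 1, so H_1 ≅ Z^2.
  H_2: rank ker ∂_2 − rank ∂_3 = (18 − 17) − 0 = 1, and there is no ∂_3, so H_2 ≅ Z.

H_0 ≅ Z,  H_1 ≅ Z^2,  H_2 ≅ Z.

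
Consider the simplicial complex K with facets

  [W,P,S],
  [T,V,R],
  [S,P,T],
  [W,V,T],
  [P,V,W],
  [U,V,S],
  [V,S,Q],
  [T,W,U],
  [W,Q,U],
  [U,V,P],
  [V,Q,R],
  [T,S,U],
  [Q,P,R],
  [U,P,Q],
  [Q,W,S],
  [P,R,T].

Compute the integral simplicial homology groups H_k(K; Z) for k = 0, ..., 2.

Order the vertices as P < Q < R < S < T < U < V < W. Listing each simplex with vertices in this order, K has dimension 2 with simplices:

  0-simplices (8): P, Q, R, S, T, U, V, W
  1-simplices (24): PQ, PR, PS, PT, PU, PV, PW, QR, QS, QU, QV, QW, RT, RV, ST, SU, SV, SW, TU, TV, TW, UV, UW, VW
  2-simplices (16): PQR, PQU, PRT, PST, PSW, PUV, PVW, QRV, QSV, QSW, QUW, RTV, STU, SUV, TUW, TVW

giving chain groups C_0 ≅ Z^8, C_1 ≅ Z^24, C_2 ≅ Z^16.

Boundary ∂_1: C_1 → C_0 is given by ∂[p,q] = [q] − [p]. For instance
  ∂TW = W − T.
As a 8×24 matrix over Z this has rank 7, with invariant factors (1,1,1,1,1,1,1).

The boundary map ∂_2: C_2 → C_1 maps a triangle to the signed sum of its edges. For instance
  ∂SUV = UV − SV + SU,
  ∂PRT = RT − PT + PR.
The resulting 24×16 matrix has rank 15, and its Smith normal form has invariant factors (1,1,1,1,1,1,1,1,1,1,1,1,1,1,1).

Computing H_k = (kernel of ∂_k) / (image of ∂_{k+1}):

  H_0: rank C_0 − rank ∂_1 = 8 − 7 = 1, and the invariant factors of ∂_1 are all 1, so H_0 ≅ Z.
  H_1: rank ker ∂_1 − rank ∂_2 = (24 − 7) − 15 = 2, and the invariant factors of ∂_2 are all 1, so H_1 ≅ Z^2.
  H_2: rank ker ∂_2 − rank ∂_3 = (16 − 15) − 0 = 1, and there is no ∂_3, so H_2 ≅ Z.

As a check, the Euler characteristic is 8 − 24 + 16 = 0, which agrees with 1 − 2 + 1 = 0.

H_0 ≅ Z,  H_1 ≅ Z^2,  H_2 ≅ Z.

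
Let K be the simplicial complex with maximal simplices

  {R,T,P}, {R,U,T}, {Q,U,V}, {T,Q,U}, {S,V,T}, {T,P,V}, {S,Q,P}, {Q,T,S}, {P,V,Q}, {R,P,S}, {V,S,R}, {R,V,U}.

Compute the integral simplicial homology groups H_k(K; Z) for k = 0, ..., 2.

Order the vertices as P < Q < R < S < T < U < V. Listing each simplex with vertices in this order, K has dimension 2 with simplices:

  0-simplices (7): P, Q, R, S, T, U, V
  1-simplices (18): PQ, PR, PS, PT, PV, QS, QT, QU, QV, RS, RT, RU, RV, ST, SV, TU, TV, UV
  2-simplices (12): PQS, PQV, PRS, PRT, PTV, QST, QTU, QUV, RSV, RTU, RUV, STV

Hence C_0 ≅ Z^7, C_1 ≅ Z^18, C_2 ≅ Z^12.

The boundary map ∂_1: C_1 → C_0 is given by ∂[p,q] = [q] − [p]. For instance
  ∂PT = T − P.
As a 7×18 matrix over Z this has rank 6, with invariant factors (1,1,1,1,1,1).

∂_2: C_2 → C_1 maps a triangle to the signed sum of its edges. For instance
  ∂RTU = TU − RU + RT,
  ∂QTU = TU − QU + QT.
As a 18×12 matrix over Z this has rank 12, with invariant factors (1,1,1,1,1,1,1,1,1,1,1,2).

Now H_k = ker ∂_k / im ∂_{k+1}, so:

  H_0: rank C_0 − rank ∂_1 = 7 − 6 = 1, and the invariant factors of ∂_1 are all 1, so H_0 = Z.
  H_1: rank ker ∂_1 − rank ∂_2 = (18 − 6) − 12 = 0, and ∂_2 has invariant factor 2 > 1, so H_1 = Z/2Z.
  H_2: rank ker ∂_2 − rank ∂_3 = (12 − 12) − 0 = 0, and there is no ∂_3, so H_2 = 0.

As a check, the Euler characteristic is 7 − 18 + 12 = 1, which agrees with 1 − 0 + 0 = 1.
(K is a triangulation of the real projective plane RP^2.)

H_0 = Z,  H_1 = Z/2Z,  H_2 = 0.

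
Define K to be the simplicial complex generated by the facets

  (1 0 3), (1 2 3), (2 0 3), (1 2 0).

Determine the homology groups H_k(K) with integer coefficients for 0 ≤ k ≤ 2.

Take the total order 0 < 1 < 2 < 3 on the vertex set. Then K (dimension 2) consists of the simplices:

  0-simplices (4): [0], [1], [2], [3]
  1-simplices (6): [0,1], [0,2], [0,3], [1,2], [1,3], [2,3]
  2-simplices (4): [0,1,2], [0,1,3], [0,2,3], [1,2,3]

so the chain groups are C_0 ≅ Z^4, C_1 ≅ Z^6, C_2 ≅ Z^4.

Boundary ∂_1: C_1 → C_0 maps an edge to its endpoints' difference, ∂[p,q] = q − p. For instance
  ∂[1,3] = [3] − [1].
The resulting 4×6 matrix has rank 3, and its Smith normal form has invariant factors (1,1,1).

∂_2: C_2 → C_1 maps a triangle to the signed sum of its edges. For instance
  ∂[1,2,3] = [2,3] − [1,3] + [1,2],
  ∂[0,1,3] = [1,3] − [0,3] + [0,1].
This gives a 6×4 integer matrix of rank 3; reducing to Smith normal form yields diagonal entries (1,1,1).

Now H_k = ker ∂_k / im ∂_{k+1}, so:

  H_0: rank C_0 − rank ∂_1 = 4 − 3 = 1, and the invariant factors of ∂_1 are all 1, so H_0 = Z.
  H_1: rank ker ∂_1 − rank ∂_2 = (6 − 3) − 3 = 0, and the invariant factors of ∂_2 are all 1, so H_1 = 0.
  H_2: rank ker ∂_2 − rank ∂_3 = (4 − 3) − 0 = 1, and there is no ∂_3, so H_2 = Z.

H_0 = Z,  H_1 = 0,  H_2 = Z.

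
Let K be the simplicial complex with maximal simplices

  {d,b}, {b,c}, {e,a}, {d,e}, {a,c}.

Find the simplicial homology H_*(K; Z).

H_0 = Z,  H_1 = Z.

Order the vertices as a < b < c < d < e. Listing each simplex with vertices in this order, K has dimension 1 with simplices:

  0-simplices (5): a, b, c, d, e
  1-simplices (5): ac, ae, bc, bd, de

so the chain groups are C_0 ≅ Z^5, C_1 ≅ Z^5.

∂_1: C_1 → C_0 is given by ∂[p,q] = [q] − [p]. For instance
  ∂bd = d − b.
As a 5×5 matrix over Z this has rank 4, with invariant factors (1,1,1,1).

Now H_k = ker ∂_k / im ∂_{k+1}, so:

  H_0: rank C_0 − rank ∂_1 = 5 − 4 = 1, and the invariant factors of ∂_1 are all 1, so H_0 ≅ Z.
  H_1: rank ker ∂_1 − rank ∂_2 = (5 − 4) − 0 = 1, and there is no ∂_2, so H_1 ≅ Z.

As a check, the Euler characteristic is 5 − 5 = 0, which agrees with 1 − 1 = 0.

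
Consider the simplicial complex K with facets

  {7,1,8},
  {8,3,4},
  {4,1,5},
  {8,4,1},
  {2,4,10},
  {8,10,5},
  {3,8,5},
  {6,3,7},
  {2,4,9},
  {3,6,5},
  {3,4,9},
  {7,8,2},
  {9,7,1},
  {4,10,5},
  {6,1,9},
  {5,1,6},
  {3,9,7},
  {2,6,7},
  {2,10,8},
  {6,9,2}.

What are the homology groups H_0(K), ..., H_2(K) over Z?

H_0 ≅ Z,  H_1 ≅ Z ⊕ Z/2,  H_2 = 0.

K has 10 vertices, 30 edges, 20 triangles.
rank ∂_0 = 0, rank ∂_1 = 9 ⇒ b_0 = 10 − 0 − 9 = 1; all invariant factors of ∂_1 are 1 so no torsion. So H_0 ≅ Z.
rank ∂_1 = 9, rank ∂_2 = 20 ⇒ b_1 = 30 − 9 − 20 = 1; ∂_2 has invariant factor(s) [2] giving torsion. So H_1 ≅ Z ⊕ Z/2.
rank ∂_2 = 20, rank ∂_3 = 0 ⇒ b_2 = 20 − 20 − 0 = 0. So H_2 ≅ 0.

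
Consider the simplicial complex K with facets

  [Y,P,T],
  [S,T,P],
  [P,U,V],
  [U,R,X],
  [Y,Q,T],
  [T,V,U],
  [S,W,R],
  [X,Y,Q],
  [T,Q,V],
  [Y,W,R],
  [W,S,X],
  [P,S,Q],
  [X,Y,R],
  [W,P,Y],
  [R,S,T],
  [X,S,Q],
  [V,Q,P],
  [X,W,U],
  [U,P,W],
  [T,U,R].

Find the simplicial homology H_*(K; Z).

H_0 ≅ Z,  H_1 ≅ Z ⊕ Z/2Z,  H_2 = 0.

Fix the vertex order P < Q < R < S < T < U < V < W < X < Y and write every simplex with vertices in increasing order. Then dim K = 2 and the simplices of K are:

  0-simplices (10): P, Q, R, S, T, U, V, W, X, Y
  1-simplices (30): PQ, PS, PT, PU, PV, PW, PY, QS, QT, QV, QX, QY, RS, RT, RU, RW, RX, RY, ST, SW, SX, TU, TV, TY, UV, UW, UX, WX, WY, XY
  2-simplices (20): PQS, PQV, PST, PTY, PUV, PUW, PWY, QSX, QTV, QTY, QXY, RST, RSW, RTU, RUX, RWY, RXY, SWX, TUV, UWX

Hence C_0 ≅ Z^10, C_1 ≅ Z^30, C_2 ≅ Z^20.

The boundary map ∂_1: C_1 → C_0 is given by ∂[p,q] = [q] − [p].
This gives a 10×30 integer matrix of rank 9; reducing to Smith normal form yields diagonal entries (1,1,1,1,1,1,1,1,1).

∂_2: C_2 → C_1 acts by ∂[p,q,r] = [q,r] − [p,r] + [p,q]. For instance
  ∂RUX = UX − RX + RU,
  ∂PWY = WY − PY + PW.
This gives a 30×20 integer matrix of rank 20; reducing to Smith normal form yields diagonal entries (1,1,1,1,1,1,1,1,1,1,1,1,1,1,1,1,1,1,1,2).

From H_k ≅ ker(∂_k) / im(∂_{k+1}) we obtain:

  H_0: rank C_0 − rank ∂_1 = 10 − 9 = 1, and the invariant factors of ∂_1 are all 1, so H_0 ≅ Z.
  H_1: rank ker ∂_1 − rank ∂_2 = (30 − 9) − 20 = 1, and ∂_2 has invariant factor 2 > 1, so H_1 ≅ Z ⊕ Z/2Z.
  H_2: rank ker ∂_2 − rank ∂_3 = (20 − 20) − 0 = 0, and there is no ∂_3, so H_2 ≅ 0.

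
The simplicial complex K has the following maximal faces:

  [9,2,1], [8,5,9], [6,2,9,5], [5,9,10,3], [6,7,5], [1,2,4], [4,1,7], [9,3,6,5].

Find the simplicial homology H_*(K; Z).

We work with the vertex ordering 1 < 2 < 3 < 4 < 5 < 6 < 7 < 8 < 9 < 10. The simplices of K, each written with vertices in increasing order, are:

  0-simplices (10): [1], [2], [3], [4], [5], [6], [7], [8], [9], [10]
  1-simplices (22): [1,2], [1,4], [1,7], [1,9], [2,4], [2,5], [2,6], [2,9], [3,5], [3,6], [3,9], [3,10], [4,7], [5,6], [5,7], [5,8], [5,9], [5,10], [6,7], [6,9], [8,9], [9,10]
  2-simplices (15): [1,2,4], [1,2,9], [1,4,7], [2,5,6], [2,5,9], [2,6,9], [3,5,6], [3,5,9], [3,5,10], [3,6,9], [3,9,10], [5,6,7], [5,6,9], [5,8,9], [5,9,10]
  3-simplices (3): [2,5,6,9], [3,5,6,9], [3,5,9,10]

so the chain groups are C_0 ≅ Z^10, C_1 ≅ Z^22, C_2 ≅ Z^15, C_3 ≅ Z^3.

Boundary ∂_1: C_1 → C_0 sends each edge [p,q] (with p < q) to q − p. For instance
  ∂[1,4] = [4] − [1].
This gives a 10×22 integer matrix of rank 9; reducing to Smith normal form yields diagonal entries (1,1,1,1,1,1,1,1,1).

Boundary ∂_2: C_2 → C_1 acts by ∂[p,q,r] = [q,r] − [p,r] + [p,q]. For instance
  ∂[1,2,4] = [2,4] − [1,4] + [1,2],
  ∂[5,6,7] = [6,7] − [5,7] + [5,6].
This gives a 22×15 integer matrix of rank 12; reducing to Smith normal form yields diagonal entries (1,1,1,1,1,1,1,1,1,1,1,1).

∂_3: C_3 → C_2 sends each 3-simplex σ to the alternating sum Σ_i (−1)^i (σ with its i-th vertex removed). For instance
  ∂[3,5,9,10] = [5,9,10] − [3,9,10] + [3,5,10] − [3,5,9],
  ∂[3,5,6,9] = [5,6,9] − [3,6,9] + [3,5,9] − [3,5,6].
As a 15×3 matrix over Z this has rank 3, with invariant factors (1,1,1).

Computing H_k = (kernel of ∂_k) / (image of ∂_{k+1}):

  H_0: rank C_0 − rank ∂_1 = 10 − 9 = 1, and the invariant factors of ∂_1 are all 1, so H_0 = Z.
  H_1: rank ker ∂_1 − rank ∂_2 = (22 − 9) − 12 = 1, and the invariant factors of ∂_2 are all 1, so H_1 = Z.
  H_2: rank ker ∂_2 − rank ∂_3 = (15 − 12) − 3 = 0, and the invariant factors of ∂_3 are all 1, so H_2 = 0.
  H_3: rank ker ∂_3 − rank ∂_4 = (3 − 3) − 0 = 0, and there is no ∂_4, so H_3 = 0.

H_0 = Z,  H_1 = Z,  H_2 = 0,  H_3 = 0.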